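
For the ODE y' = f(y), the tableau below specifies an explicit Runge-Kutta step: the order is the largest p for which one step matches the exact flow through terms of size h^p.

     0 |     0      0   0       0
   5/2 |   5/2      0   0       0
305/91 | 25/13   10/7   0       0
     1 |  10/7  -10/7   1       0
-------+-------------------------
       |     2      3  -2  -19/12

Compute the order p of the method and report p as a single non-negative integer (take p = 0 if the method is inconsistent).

b = (2, 3, -2, -19/12)
c = (0, 5/2, 305/91, 1)
Ac = (0, 0, 25/7, -20/91)
Σ b_i: 2·1 + 3·1 + (-2)·1 + (-19/12)·1 = 17/12 ≠ 1 ⇒ order 0.

0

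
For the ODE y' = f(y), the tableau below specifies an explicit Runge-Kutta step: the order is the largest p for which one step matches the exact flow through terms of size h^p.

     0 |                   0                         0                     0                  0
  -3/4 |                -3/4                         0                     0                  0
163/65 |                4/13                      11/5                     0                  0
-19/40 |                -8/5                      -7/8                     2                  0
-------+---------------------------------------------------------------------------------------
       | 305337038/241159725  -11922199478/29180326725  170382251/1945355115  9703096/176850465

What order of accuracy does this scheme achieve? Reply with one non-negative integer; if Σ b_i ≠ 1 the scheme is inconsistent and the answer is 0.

b = (305337038/241159725, -11922199478/29180326725, 170382251/1945355115, 9703096/176850465)
c = (0, -3/4, 163/65, -19/40)
Ac = (0, 0, -33/20, 11797/2080)
Σ b_i: 305337038/241159725·1 + (-11922199478/29180326725)·1 + 170382251/1945355115·1 + 9703096/176850465·1 = 1 ✓
b·c: (-11922199478/29180326725)·(-3/4) + 170382251/1945355115·163/65 + 9703096/176850465·(-19/40) = 1/2 ✓
b·c²: (-11922199478/29180326725)·9/16 + 170382251/1945355115·26569/4225 + 9703096/176850465·361/1600 = 1/3 ✓
b·Ac: 170382251/1945355115·(-33/20) + 9703096/176850465·11797/2080 = 1/6 ✓
b·c³: (-11922199478/29180326725)·(-27/64) + 170382251/1945355115·4330747/274625 + 9703096/176850465·(-6859/64000) = 2587748368003/1672040760000 ≠ 1/4 ⇒ order 3.
b·(c∘Ac): 170382251/1945355115·(-5379/1300) + 9703096/176850465·(-224143/83200) = -6562206271/12861852000 ≠ 1/8
b·Ac²: 170382251/1945355115·99/80 + 9703096/176850465·6535489/540800 = 32246736593/41801019000 ≠ 1/12
b·A²c: 9703096/176850465·(-33/10) = -4851548/26795525 ≠ 1/24

3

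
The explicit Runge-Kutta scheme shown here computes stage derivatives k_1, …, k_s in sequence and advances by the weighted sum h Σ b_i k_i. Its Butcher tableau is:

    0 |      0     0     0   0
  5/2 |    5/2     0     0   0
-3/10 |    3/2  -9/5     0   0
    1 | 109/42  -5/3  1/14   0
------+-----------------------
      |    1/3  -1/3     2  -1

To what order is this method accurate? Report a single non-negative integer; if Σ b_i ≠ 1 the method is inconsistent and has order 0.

b = (1/3, -1/3, 2, -1)
c = (0, 5/2, -3/10, 1)
Ac = (0, 0, -9/2, -1759/420)
Σ b_i: 1/3·1 + (-1/3)·1 + 2·1 + (-1)·1 = 1 ✓
b·c: (-1/3)·5/2 + 2·(-3/10) + (-1)·1 = -73/30 ≠ 1/2 ⇒ order 1.

1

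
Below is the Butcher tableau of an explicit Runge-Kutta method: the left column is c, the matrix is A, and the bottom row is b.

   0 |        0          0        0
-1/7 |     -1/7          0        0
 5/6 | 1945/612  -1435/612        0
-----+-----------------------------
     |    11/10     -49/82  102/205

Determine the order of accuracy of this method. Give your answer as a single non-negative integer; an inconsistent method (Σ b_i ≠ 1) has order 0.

b = (11/10, -49/82, 102/205)
c = (0, -1/7, 5/6)
Ac = (0, 0, 205/612)
Σ b_i: 11/10·1 + (-49/82)·1 + 102/205·1 = 1 ✓
b·c: (-49/82)·(-1/7) + 102/205·5/6 = 1/2 ✓
b·c²: (-49/82)·1/49 + 102/205·25/36 = 1/3 ✓
b·Ac: 102/205·205/612 = 1/6 ✓; 3 stages ⇒ order 3.

3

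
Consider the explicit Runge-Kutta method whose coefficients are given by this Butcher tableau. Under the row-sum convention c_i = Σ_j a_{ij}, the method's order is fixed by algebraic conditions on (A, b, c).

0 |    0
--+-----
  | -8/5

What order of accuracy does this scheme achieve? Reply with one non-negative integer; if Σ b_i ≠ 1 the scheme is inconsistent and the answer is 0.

b = (-8/5)
c = (0)
Σ b_i: (-8/5)·1 = -8/5 ≠ 1 ⇒ order 0.

0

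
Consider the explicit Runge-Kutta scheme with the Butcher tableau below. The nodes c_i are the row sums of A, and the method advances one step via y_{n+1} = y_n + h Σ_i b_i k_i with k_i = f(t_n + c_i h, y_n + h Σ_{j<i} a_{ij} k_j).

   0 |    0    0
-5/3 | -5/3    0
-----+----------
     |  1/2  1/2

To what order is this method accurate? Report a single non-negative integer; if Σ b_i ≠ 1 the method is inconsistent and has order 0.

1

b = (1/2, 1/2)
c = (0, -5/3)
Σ b_i: 1/2·1 + 1/2·1 = 1 ✓
b·c: 1/2·(-5/3) = -5/6 ≠ 1/2 ⇒ order 1.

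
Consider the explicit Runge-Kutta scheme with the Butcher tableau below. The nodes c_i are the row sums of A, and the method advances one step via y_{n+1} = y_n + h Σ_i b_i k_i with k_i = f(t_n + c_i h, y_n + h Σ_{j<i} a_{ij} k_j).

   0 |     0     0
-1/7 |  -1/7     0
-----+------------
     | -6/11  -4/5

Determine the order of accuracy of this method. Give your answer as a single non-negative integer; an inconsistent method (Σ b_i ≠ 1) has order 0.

b = (-6/11, -4/5)
c = (0, -1/7)
Σ b_i: (-6/11)·1 + (-4/5)·1 = -74/55 ≠ 1 ⇒ order 0.

0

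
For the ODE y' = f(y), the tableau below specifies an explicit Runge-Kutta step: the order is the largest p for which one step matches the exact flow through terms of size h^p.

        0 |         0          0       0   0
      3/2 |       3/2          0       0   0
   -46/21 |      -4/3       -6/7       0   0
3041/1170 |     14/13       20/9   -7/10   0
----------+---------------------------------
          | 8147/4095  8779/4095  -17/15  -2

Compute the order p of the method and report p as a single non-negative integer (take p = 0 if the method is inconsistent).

b = (8147/4095, 8779/4095, -17/15, -2)
c = (0, 3/2, -46/21, 3041/1170)
Ac = (0, 0, -9/7, 73/15)
Σ b_i: 8147/4095·1 + 8779/4095·1 + (-17/15)·1 + (-2)·1 = 1 ✓
b·c: 8779/4095·3/2 + (-17/15)·(-46/21) + (-2)·3041/1170 = 1/2 ✓
b·c²: 8779/4095·9/4 + (-17/15)·2116/441 + (-2)·9247681/1368900 = -947478773/67076100 ≠ 1/3 ⇒ order 2.
b·Ac: (-17/15)·(-9/7) + (-2)·73/15 = -869/105 ≠ 1/6

2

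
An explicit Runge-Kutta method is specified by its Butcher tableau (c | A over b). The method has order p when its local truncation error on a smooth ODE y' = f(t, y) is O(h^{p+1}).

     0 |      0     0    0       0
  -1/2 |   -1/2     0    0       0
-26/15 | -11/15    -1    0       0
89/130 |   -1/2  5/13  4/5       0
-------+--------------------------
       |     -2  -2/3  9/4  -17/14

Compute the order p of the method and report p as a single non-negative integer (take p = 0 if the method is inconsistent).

0

b = (-2, -2/3, 9/4, -17/14)
c = (0, -1/2, -26/15, 89/130)
Ac = (0, 0, 1/2, -3079/1950)
Σ b_i: (-2)·1 + (-2/3)·1 + 9/4·1 + (-17/14)·1 = -137/84 ≠ 1 ⇒ order 0.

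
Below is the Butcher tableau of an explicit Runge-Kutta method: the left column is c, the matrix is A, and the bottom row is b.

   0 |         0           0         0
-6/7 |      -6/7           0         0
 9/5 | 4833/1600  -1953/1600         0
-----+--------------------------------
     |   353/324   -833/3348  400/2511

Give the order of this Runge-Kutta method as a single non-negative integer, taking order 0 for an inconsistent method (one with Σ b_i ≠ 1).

3

b = (353/324, -833/3348, 400/2511)
c = (0, -6/7, 9/5)
Ac = (0, 0, 837/800)
Σ b_i: 353/324·1 + (-833/3348)·1 + 400/2511·1 = 1 ✓
b·c: (-833/3348)·(-6/7) + 400/2511·9/5 = 1/2 ✓
b·c²: (-833/3348)·36/49 + 400/2511·81/25 = 1/3 ✓
b·Ac: 400/2511·837/800 = 1/6 ✓; 3 stages ⇒ order 3.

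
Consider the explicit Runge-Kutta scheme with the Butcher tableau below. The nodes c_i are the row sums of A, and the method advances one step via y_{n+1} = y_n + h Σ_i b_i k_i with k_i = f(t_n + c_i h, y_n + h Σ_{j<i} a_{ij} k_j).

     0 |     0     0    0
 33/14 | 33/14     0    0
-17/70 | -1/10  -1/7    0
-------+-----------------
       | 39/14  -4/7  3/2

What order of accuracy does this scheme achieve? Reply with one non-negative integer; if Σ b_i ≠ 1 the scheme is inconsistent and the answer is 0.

b = (39/14, -4/7, 3/2)
c = (0, 33/14, -17/70)
Ac = (0, 0, -33/98)
Σ b_i: 39/14·1 + (-4/7)·1 + 3/2·1 = 26/7 ≠ 1 ⇒ order 0.

0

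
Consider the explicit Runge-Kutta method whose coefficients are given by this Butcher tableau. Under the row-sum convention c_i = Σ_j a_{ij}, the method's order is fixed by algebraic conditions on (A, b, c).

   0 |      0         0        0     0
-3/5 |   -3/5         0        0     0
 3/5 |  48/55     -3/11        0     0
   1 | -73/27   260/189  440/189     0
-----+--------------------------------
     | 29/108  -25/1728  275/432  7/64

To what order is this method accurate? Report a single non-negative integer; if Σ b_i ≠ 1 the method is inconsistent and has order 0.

b = (29/108, -25/1728, 275/432, 7/64)
c = (0, -3/5, 3/5, 1)
Ac = (0, 0, 9/55, 4/7)
Σ b_i: 29/108·1 + (-25/1728)·1 + 275/432·1 + 7/64·1 = 1 ✓
b·c: (-25/1728)·(-3/5) + 275/432·3/5 + 7/64·1 = 1/2 ✓
b·c²: (-25/1728)·9/25 + 275/432·9/25 + 7/64·1 = 1/3 ✓
b·Ac: 275/432·9/55 + 7/64·4/7 = 1/6 ✓
b·c³: (-25/1728)·(-27/125) + 275/432·27/125 + 7/64·1 = 1/4 ✓
b·(c∘Ac): 275/432·27/275 + 7/64·4/7 = 1/8 ✓
b·Ac²: 275/432·(-27/275) + 7/64·4/3 = 1/12 ✓
b·A²c: 7/64·8/21 = 1/24 ✓; 4 stages ⇒ order 4.

4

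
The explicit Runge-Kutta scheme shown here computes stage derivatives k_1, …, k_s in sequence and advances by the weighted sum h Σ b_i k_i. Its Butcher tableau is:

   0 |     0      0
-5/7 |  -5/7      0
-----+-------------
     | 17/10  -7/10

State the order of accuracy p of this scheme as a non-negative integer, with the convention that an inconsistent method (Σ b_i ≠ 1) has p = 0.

b = (17/10, -7/10)
c = (0, -5/7)
Σ b_i: 17/10·1 + (-7/10)·1 = 1 ✓
b·c: (-7/10)·(-5/7) = 1/2 ✓; 2 stages ⇒ order 2.

2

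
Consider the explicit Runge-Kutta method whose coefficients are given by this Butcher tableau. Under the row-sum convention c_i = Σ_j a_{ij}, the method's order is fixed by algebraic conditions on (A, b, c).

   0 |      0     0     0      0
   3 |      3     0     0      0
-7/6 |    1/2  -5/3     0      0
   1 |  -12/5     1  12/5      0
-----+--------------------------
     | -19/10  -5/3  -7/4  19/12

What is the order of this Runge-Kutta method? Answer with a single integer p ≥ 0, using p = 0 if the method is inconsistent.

b = (-19/10, -5/3, -7/4, 19/12)
c = (0, 3, -7/6, 1)
Ac = (0, 0, -5, 1/5)
Σ b_i: (-19/10)·1 + (-5/3)·1 + (-7/4)·1 + 19/12·1 = -56/15 ≠ 1 ⇒ order 0.

0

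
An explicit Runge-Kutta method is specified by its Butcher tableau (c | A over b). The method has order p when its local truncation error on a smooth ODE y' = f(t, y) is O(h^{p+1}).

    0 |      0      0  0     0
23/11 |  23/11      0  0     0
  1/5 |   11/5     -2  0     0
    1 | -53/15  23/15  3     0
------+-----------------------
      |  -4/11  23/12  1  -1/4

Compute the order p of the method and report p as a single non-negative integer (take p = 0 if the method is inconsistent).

0

b = (-4/11, 23/12, 1, -1/4)
c = (0, 23/11, 1/5, 1)
Ac = (0, 0, -46/11, 628/165)
Σ b_i: (-4/11)·1 + 23/12·1 + 1·1 + (-1/4)·1 = 76/33 ≠ 1 ⇒ order 0.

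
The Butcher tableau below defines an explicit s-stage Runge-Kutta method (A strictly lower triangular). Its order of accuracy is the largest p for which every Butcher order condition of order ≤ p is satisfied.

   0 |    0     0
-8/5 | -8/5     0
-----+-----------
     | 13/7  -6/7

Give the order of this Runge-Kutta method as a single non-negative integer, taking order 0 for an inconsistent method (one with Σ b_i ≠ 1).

1

b = (13/7, -6/7)
c = (0, -8/5)
Σ b_i: 13/7·1 + (-6/7)·1 = 1 ✓
b·c: (-6/7)·(-8/5) = 48/35 ≠ 1/2 ⇒ order 1.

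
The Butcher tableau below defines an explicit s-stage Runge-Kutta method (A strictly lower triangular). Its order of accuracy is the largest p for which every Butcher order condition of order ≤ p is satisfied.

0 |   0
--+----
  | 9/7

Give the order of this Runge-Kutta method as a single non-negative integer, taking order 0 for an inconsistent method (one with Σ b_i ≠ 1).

0

b = (9/7)
c = (0)
Σ b_i: 9/7·1 = 9/7 ≠ 1 ⇒ order 0.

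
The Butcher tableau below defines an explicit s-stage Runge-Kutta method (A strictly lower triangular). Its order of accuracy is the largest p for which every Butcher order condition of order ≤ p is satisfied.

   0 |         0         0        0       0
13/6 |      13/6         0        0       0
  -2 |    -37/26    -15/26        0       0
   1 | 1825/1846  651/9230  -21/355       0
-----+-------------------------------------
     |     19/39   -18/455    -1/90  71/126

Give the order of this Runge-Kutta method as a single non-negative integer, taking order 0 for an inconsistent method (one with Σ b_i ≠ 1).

4

b = (19/39, -18/455, -1/90, 71/126)
c = (0, 13/6, -2, 1)
Ac = (0, 0, -5/4, 77/284)
Σ b_i: 19/39·1 + (-18/455)·1 + (-1/90)·1 + 71/126·1 = 1 ✓
b·c: (-18/455)·13/6 + (-1/90)·(-2) + 71/126·1 = 1/2 ✓
b·c²: (-18/455)·169/36 + (-1/90)·4 + 71/126·1 = 1/3 ✓
b·Ac: (-1/90)·(-5/4) + 71/126·77/284 = 1/6 ✓
b·c³: (-18/455)·2197/216 + (-1/90)·(-8) + 71/126·1 = 1/4 ✓
b·(c∘Ac): (-1/90)·5/2 + 71/126·77/284 = 1/8 ✓
b·Ac²: (-1/90)·(-65/24) + 71/126·161/1704 = 1/12 ✓
b·A²c: 71/126·21/284 = 1/24 ✓; 4 stages ⇒ order 4.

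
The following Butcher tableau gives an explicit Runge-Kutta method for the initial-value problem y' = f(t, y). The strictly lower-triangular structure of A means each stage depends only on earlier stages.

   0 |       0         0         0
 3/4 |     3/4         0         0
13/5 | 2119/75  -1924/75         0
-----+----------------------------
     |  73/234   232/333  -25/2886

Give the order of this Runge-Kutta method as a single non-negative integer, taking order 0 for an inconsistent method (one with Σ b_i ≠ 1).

b = (73/234, 232/333, -25/2886)
c = (0, 3/4, 13/5)
Ac = (0, 0, -481/25)
Σ b_i: 73/234·1 + 232/333·1 + (-25/2886)·1 = 1 ✓
b·c: 232/333·3/4 + (-25/2886)·13/5 = 1/2 ✓
b·c²: 232/333·9/16 + (-25/2886)·169/25 = 1/3 ✓
b·Ac: (-25/2886)·(-481/25) = 1/6 ✓; 3 stages ⇒ order 3.

3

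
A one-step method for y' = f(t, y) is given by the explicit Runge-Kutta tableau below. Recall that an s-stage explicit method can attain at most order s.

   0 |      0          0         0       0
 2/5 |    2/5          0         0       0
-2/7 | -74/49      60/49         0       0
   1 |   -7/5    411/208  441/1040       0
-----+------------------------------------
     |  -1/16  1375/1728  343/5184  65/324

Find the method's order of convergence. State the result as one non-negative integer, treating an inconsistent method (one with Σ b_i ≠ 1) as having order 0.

4

b = (-1/16, 1375/1728, 343/5184, 65/324)
c = (0, 2/5, -2/7, 1)
Ac = (0, 0, 24/49, 87/130)
Σ b_i: (-1/16)·1 + 1375/1728·1 + 343/5184·1 + 65/324·1 = 1 ✓
b·c: 1375/1728·2/5 + 343/5184·(-2/7) + 65/324·1 = 1/2 ✓
b·c²: 1375/1728·4/25 + 343/5184·4/49 + 65/324·1 = 1/3 ✓
b·Ac: 343/5184·24/49 + 65/324·87/130 = 1/6 ✓
b·c³: 1375/1728·8/125 + 343/5184·(-8/343) + 65/324·1 = 1/4 ✓
b·(c∘Ac): 343/5184·(-48/343) + 65/324·87/130 = 1/8 ✓
b·Ac²: 343/5184·48/245 + 65/324·114/325 = 1/12 ✓
b·A²c: 65/324·27/130 = 1/24 ✓; 4 stages ⇒ order 4.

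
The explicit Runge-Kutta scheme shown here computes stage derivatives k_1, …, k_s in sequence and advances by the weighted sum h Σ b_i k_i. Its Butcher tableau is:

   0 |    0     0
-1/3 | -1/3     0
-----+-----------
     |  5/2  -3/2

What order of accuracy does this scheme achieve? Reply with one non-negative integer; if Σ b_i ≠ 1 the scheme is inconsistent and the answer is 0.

2

b = (5/2, -3/2)
c = (0, -1/3)
Σ b_i: 5/2·1 + (-3/2)·1 = 1 ✓
b·c: (-3/2)·(-1/3) = 1/2 ✓; 2 stages ⇒ order 2.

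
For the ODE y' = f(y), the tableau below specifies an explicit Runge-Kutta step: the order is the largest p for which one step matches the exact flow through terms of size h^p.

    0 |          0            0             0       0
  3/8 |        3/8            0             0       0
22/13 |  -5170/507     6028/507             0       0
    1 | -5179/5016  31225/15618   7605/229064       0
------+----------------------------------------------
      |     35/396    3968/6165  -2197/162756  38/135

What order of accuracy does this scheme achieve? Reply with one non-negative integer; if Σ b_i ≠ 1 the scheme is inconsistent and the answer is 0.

4

b = (35/396, 3968/6165, -2197/162756, 38/135)
c = (0, 3/8, 22/13, 1)
Ac = (0, 0, 1507/338, 245/304)
Σ b_i: 35/396·1 + 3968/6165·1 + (-2197/162756)·1 + 38/135·1 = 1 ✓
b·c: 3968/6165·3/8 + (-2197/162756)·22/13 + 38/135·1 = 1/2 ✓
b·c²: 3968/6165·9/64 + (-2197/162756)·484/169 + 38/135·1 = 1/3 ✓
b·Ac: (-2197/162756)·1507/338 + 38/135·245/304 = 1/6 ✓
b·c³: 3968/6165·27/512 + (-2197/162756)·10648/2197 + 38/135·1 = 1/4 ✓
b·(c∘Ac): (-2197/162756)·16577/2197 + 38/135·245/304 = 1/8 ✓
b·Ac²: (-2197/162756)·4521/2704 + 38/135·915/2432 = 1/12 ✓
b·A²c: 38/135·45/304 = 1/24 ✓; 4 stages ⇒ order 4.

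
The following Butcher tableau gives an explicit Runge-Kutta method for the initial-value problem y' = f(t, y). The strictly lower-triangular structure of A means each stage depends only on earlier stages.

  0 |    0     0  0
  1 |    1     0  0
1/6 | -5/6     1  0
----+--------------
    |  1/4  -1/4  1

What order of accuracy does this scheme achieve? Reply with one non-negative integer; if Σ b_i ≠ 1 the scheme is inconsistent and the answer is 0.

1

b = (1/4, -1/4, 1)
c = (0, 1, 1/6)
Ac = (0, 0, 1)
Σ b_i: 1/4·1 + (-1/4)·1 + 1·1 = 1 ✓
b·c: (-1/4)·1 + 1·1/6 = -1/12 ≠ 1/2 ⇒ order 1.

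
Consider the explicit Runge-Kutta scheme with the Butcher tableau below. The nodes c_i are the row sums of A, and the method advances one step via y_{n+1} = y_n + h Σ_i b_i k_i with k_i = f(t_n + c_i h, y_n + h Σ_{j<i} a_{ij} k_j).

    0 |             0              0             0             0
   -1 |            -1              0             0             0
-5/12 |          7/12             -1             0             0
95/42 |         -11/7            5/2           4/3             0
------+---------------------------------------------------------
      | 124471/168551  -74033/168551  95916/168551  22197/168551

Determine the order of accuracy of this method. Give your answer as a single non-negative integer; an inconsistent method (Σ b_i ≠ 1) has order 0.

b = (124471/168551, -74033/168551, 95916/168551, 22197/168551)
c = (0, -1, -5/12, 95/42)
Ac = (0, 0, 1, -55/18)
Σ b_i: 124471/168551·1 + (-74033/168551)·1 + 95916/168551·1 + 22197/168551·1 = 1 ✓
b·c: (-74033/168551)·(-1) + 95916/168551·(-5/12) + 22197/168551·95/42 = 1/2 ✓
b·c²: (-74033/168551)·1 + 95916/168551·25/144 + 22197/168551·9025/1764 = 1/3 ✓
b·Ac: 95916/168551·1 + 22197/168551·(-55/18) = 1/6 ✓
b·c³: (-74033/168551)·(-1) + 95916/168551·(-125/1728) + 22197/168551·857375/74088 = 326558639/169899408 ≠ 1/4 ⇒ order 3.
b·(c∘Ac): 95916/168551·(-5/12) + 22197/168551·(-5225/756) = -6961565/6067836 ≠ 1/8
b·Ac²: 95916/168551·(-1) + 22197/168551·295/108 = -1270271/6067836 ≠ 1/12
b·A²c: 22197/168551·4/3 = 29596/168551 ≠ 1/24

3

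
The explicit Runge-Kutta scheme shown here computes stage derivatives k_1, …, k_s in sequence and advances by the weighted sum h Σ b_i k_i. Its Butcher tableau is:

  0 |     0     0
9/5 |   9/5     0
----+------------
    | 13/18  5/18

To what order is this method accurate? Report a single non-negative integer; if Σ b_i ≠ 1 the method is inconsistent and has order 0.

2

b = (13/18, 5/18)
c = (0, 9/5)
Σ b_i: 13/18·1 + 5/18·1 = 1 ✓
b·c: 5/18·9/5 = 1/2 ✓; 2 stages ⇒ order 2.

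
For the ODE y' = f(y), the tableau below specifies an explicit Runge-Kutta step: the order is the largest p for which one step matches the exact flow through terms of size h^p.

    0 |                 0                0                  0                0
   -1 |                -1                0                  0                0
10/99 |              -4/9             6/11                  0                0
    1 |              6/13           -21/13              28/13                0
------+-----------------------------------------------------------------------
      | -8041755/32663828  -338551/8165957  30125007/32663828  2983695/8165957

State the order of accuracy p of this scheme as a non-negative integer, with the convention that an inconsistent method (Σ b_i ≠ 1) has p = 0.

3

b = (-8041755/32663828, -338551/8165957, 30125007/32663828, 2983695/8165957)
c = (0, -1, 10/99, 1)
Ac = (0, 0, -6/11, 2359/1287)
Σ b_i: (-8041755/32663828)·1 + (-338551/8165957)·1 + 30125007/32663828·1 + 2983695/8165957·1 = 1 ✓
b·c: (-338551/8165957)·(-1) + 30125007/32663828·10/99 + 2983695/8165957·1 = 1/2 ✓
b·c²: (-338551/8165957)·1 + 30125007/32663828·100/9801 + 2983695/8165957·1 = 1/3 ✓
b·Ac: 30125007/32663828·(-6/11) + 2983695/8165957·2359/1287 = 1/6 ✓
b·c³: (-338551/8165957)·(-1) + 30125007/32663828·1000/970299 + 2983695/8165957·1 = 989012312/2425289229 ≠ 1/4 ⇒ order 3.
b·(c∘Ac): 30125007/32663828·(-20/363) + 2983695/8165957·2359/1287 = 15162010/24497871 ≠ 1/8
b·Ac²: 30125007/32663828·6/11 + 2983695/8165957·(-15617/9801) = -383896543/4850578458 ≠ 1/12
b·A²c: 2983695/8165957·(-168/143) = -3505320/8165957 ≠ 1/24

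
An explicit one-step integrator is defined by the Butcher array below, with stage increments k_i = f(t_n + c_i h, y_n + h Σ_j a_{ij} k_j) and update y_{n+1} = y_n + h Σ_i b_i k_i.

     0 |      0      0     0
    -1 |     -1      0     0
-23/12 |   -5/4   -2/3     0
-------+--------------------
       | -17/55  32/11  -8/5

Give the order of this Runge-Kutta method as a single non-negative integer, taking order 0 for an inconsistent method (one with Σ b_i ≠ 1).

1

b = (-17/55, 32/11, -8/5)
c = (0, -1, -23/12)
Ac = (0, 0, 2/3)
Σ b_i: (-17/55)·1 + 32/11·1 + (-8/5)·1 = 1 ✓
b·c: 32/11·(-1) + (-8/5)·(-23/12) = 26/165 ≠ 1/2 ⇒ order 1.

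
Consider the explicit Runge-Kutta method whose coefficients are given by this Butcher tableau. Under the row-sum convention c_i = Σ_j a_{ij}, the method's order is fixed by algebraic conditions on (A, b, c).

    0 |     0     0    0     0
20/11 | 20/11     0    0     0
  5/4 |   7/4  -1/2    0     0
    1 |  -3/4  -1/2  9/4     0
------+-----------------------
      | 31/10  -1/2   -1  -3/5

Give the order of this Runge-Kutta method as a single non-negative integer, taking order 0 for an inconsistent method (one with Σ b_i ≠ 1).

1

b = (31/10, -1/2, -1, -3/5)
c = (0, 20/11, 5/4, 1)
Ac = (0, 0, -10/11, 335/176)
Σ b_i: 31/10·1 + (-1/2)·1 + (-1)·1 + (-3/5)·1 = 1 ✓
b·c: (-1/2)·20/11 + (-1)·5/4 + (-3/5)·1 = -607/220 ≠ 1/2 ⇒ order 1.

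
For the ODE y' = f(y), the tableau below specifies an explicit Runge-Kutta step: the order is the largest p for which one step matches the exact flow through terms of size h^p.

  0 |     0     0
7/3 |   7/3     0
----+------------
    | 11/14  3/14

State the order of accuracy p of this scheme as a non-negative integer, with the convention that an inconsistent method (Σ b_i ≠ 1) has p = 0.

2

b = (11/14, 3/14)
c = (0, 7/3)
Σ b_i: 11/14·1 + 3/14·1 = 1 ✓
b·c: 3/14·7/3 = 1/2 ✓; 2 stages ⇒ order 2.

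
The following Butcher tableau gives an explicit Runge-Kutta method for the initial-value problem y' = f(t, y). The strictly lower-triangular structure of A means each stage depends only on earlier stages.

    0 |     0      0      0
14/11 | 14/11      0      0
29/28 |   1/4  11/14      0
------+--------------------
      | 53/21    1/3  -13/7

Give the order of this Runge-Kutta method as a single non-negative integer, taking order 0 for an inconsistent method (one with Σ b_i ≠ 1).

b = (53/21, 1/3, -13/7)
c = (0, 14/11, 29/28)
Ac = (0, 0, 1)
Σ b_i: 53/21·1 + 1/3·1 + (-13/7)·1 = 1 ✓
b·c: 1/3·14/11 + (-13/7)·29/28 = -9697/6468 ≠ 1/2 ⇒ order 1.

1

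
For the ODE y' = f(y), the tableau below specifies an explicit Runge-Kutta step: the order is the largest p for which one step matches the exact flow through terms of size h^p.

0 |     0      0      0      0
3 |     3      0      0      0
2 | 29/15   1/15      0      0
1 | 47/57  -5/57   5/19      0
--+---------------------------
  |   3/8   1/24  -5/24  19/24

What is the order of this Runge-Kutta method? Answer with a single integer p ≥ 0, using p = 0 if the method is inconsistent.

b = (3/8, 1/24, -5/24, 19/24)
c = (0, 3, 2, 1)
Ac = (0, 0, 1/5, 5/19)
Σ b_i: 3/8·1 + 1/24·1 + (-5/24)·1 + 19/24·1 = 1 ✓
b·c: 1/24·3 + (-5/24)·2 + 19/24·1 = 1/2 ✓
b·c²: 1/24·9 + (-5/24)·4 + 19/24·1 = 1/3 ✓
b·Ac: (-5/24)·1/5 + 19/24·5/19 = 1/6 ✓
b·c³: 1/24·27 + (-5/24)·8 + 19/24·1 = 1/4 ✓
b·(c∘Ac): (-5/24)·2/5 + 19/24·5/19 = 1/8 ✓
b·Ac²: (-5/24)·3/5 + 19/24·5/19 = 1/12 ✓
b·A²c: 19/24·1/19 = 1/24 ✓; 4 stages ⇒ order 4.

4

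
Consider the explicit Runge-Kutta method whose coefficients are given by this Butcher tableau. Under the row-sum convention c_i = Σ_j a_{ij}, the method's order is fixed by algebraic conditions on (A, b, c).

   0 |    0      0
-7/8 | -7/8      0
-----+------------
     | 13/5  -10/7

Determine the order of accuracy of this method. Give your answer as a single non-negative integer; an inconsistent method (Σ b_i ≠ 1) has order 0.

b = (13/5, -10/7)
c = (0, -7/8)
Σ b_i: 13/5·1 + (-10/7)·1 = 41/35 ≠ 1 ⇒ order 0.

0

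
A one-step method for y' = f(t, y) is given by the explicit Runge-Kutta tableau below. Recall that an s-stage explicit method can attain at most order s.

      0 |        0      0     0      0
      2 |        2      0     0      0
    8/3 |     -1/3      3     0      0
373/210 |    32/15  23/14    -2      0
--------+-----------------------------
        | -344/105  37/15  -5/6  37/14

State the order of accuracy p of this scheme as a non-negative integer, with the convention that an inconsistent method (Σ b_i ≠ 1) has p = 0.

b = (-344/105, 37/15, -5/6, 37/14)
c = (0, 2, 8/3, 373/210)
Ac = (0, 0, 6, -43/21)
Σ b_i: (-344/105)·1 + 37/15·1 + (-5/6)·1 + 37/14·1 = 1 ✓
b·c: 37/15·2 + (-5/6)·8/3 + 37/14·373/210 = 13063/1764 ≠ 1/2 ⇒ order 1.

1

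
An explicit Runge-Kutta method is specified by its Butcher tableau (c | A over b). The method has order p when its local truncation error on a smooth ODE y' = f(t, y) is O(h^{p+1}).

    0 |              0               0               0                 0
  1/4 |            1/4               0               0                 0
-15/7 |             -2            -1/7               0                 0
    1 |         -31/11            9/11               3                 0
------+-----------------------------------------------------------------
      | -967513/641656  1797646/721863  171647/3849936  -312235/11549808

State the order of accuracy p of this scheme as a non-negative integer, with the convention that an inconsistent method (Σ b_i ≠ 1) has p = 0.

b = (-967513/641656, 1797646/721863, 171647/3849936, -312235/11549808)
c = (0, 1/4, -15/7, 1)
Ac = (0, 0, -1/28, -1917/308)
Σ b_i: (-967513/641656)·1 + 1797646/721863·1 + 171647/3849936·1 + (-312235/11549808)·1 = 1 ✓
b·c: 1797646/721863·1/4 + 171647/3849936·(-15/7) + (-312235/11549808)·1 = 1/2 ✓
b·c²: 1797646/721863·1/16 + 171647/3849936·225/49 + (-312235/11549808)·1 = 1/3 ✓
b·Ac: 171647/3849936·(-1/28) + (-312235/11549808)·(-1917/308) = 1/6 ✓
b·c³: 1797646/721863·1/64 + 171647/3849936·(-3375/343) + (-312235/11549808)·1 = -23005093/53899104 ≠ 1/4 ⇒ order 3.
b·(c∘Ac): 171647/3849936·15/196 + (-312235/11549808)·(-1917/308) = 440615/2566624 ≠ 1/8
b·Ac²: 171647/3849936·(-1/112) + (-312235/11549808)·119241/8624 = -40336433/107798208 ≠ 1/12
b·A²c: (-312235/11549808)·(-3/28) = 44605/15399744 ≠ 1/24

3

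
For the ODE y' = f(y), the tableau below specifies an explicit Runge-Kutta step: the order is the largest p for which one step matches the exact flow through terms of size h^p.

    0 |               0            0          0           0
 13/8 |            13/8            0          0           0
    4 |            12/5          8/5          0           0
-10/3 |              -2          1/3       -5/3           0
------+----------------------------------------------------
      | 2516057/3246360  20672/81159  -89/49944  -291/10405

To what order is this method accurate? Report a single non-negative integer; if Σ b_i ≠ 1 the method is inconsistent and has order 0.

b = (2516057/3246360, 20672/81159, -89/49944, -291/10405)
c = (0, 13/8, 4, -10/3)
Ac = (0, 0, 13/5, -49/8)
Σ b_i: 2516057/3246360·1 + 20672/81159·1 + (-89/49944)·1 + (-291/10405)·1 = 1 ✓
b·c: 20672/81159·13/8 + (-89/49944)·4 + (-291/10405)·(-10/3) = 1/2 ✓
b·c²: 20672/81159·169/64 + (-89/49944)·16 + (-291/10405)·100/9 = 1/3 ✓
b·Ac: (-89/49944)·13/5 + (-291/10405)·(-49/8) = 1/6 ✓
b·c³: 20672/81159·2197/512 + (-89/49944)·64 + (-291/10405)·(-1000/27) = 301873/149832 ≠ 1/4 ⇒ order 3.
b·(c∘Ac): (-89/49944)·52/5 + (-291/10405)·245/12 = -73609/124860 ≠ 1/8
b·Ac²: (-89/49944)·169/40 + (-291/10405)·(-4951/192) = 71285/99888 ≠ 1/12
b·A²c: (-291/10405)·(-13/3) = 1261/10405 ≠ 1/24

3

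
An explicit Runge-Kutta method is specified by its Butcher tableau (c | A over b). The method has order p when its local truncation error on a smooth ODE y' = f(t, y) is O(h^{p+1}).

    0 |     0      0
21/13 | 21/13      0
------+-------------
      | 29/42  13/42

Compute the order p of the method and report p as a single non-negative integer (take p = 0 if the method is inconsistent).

b = (29/42, 13/42)
c = (0, 21/13)
Σ b_i: 29/42·1 + 13/42·1 = 1 ✓
b·c: 13/42·21/13 = 1/2 ✓; 2 stages ⇒ order 2.

2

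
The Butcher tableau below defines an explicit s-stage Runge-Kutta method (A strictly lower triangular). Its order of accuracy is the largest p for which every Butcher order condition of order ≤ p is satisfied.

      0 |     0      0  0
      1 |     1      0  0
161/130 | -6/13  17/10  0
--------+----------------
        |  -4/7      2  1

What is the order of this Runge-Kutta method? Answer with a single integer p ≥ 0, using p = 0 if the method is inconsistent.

0

b = (-4/7, 2, 1)
c = (0, 1, 161/130)
Ac = (0, 0, 17/10)
Σ b_i: (-4/7)·1 + 2·1 + 1·1 = 17/7 ≠ 1 ⇒ order 0.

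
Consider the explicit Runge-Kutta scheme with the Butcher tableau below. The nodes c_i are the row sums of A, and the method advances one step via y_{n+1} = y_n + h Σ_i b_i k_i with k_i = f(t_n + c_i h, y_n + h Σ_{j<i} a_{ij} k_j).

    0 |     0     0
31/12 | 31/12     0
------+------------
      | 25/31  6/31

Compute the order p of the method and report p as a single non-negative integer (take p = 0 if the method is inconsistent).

b = (25/31, 6/31)
c = (0, 31/12)
Σ b_i: 25/31·1 + 6/31·1 = 1 ✓
b·c: 6/31·31/12 = 1/2 ✓; 2 stages ⇒ order 2.

2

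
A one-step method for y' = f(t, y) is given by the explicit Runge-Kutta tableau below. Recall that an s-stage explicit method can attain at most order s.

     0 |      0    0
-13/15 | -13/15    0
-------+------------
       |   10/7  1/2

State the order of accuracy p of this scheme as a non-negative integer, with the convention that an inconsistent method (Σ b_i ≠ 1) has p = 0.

0

b = (10/7, 1/2)
c = (0, -13/15)
Σ b_i: 10/7·1 + 1/2·1 = 27/14 ≠ 1 ⇒ order 0.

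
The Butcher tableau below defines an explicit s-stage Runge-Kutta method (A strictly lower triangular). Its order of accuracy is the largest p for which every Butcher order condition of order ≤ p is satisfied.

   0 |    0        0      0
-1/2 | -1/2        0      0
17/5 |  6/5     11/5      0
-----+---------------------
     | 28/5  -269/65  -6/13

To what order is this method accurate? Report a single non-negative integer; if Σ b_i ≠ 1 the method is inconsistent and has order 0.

2

b = (28/5, -269/65, -6/13)
c = (0, -1/2, 17/5)
Ac = (0, 0, -11/10)
Σ b_i: 28/5·1 + (-269/65)·1 + (-6/13)·1 = 1 ✓
b·c: (-269/65)·(-1/2) + (-6/13)·17/5 = 1/2 ✓
b·c²: (-269/65)·1/4 + (-6/13)·289/25 = -637/100 ≠ 1/3 ⇒ order 2.
b·Ac: (-6/13)·(-11/10) = 33/65 ≠ 1/6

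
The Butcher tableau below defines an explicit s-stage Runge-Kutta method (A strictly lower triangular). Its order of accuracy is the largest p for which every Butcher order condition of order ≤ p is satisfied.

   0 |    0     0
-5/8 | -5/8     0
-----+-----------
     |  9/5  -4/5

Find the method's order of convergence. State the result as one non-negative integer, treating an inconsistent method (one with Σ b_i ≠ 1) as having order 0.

2

b = (9/5, -4/5)
c = (0, -5/8)
Σ b_i: 9/5·1 + (-4/5)·1 = 1 ✓
b·c: (-4/5)·(-5/8) = 1/2 ✓; 2 stages ⇒ order 2.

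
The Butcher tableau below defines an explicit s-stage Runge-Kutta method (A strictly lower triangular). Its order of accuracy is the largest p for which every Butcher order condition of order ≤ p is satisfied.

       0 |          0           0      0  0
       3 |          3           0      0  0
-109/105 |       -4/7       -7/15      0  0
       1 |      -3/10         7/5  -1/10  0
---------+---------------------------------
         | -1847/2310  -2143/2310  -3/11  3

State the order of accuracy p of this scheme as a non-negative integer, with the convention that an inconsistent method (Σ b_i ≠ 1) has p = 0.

b = (-1847/2310, -2143/2310, -3/11, 3)
c = (0, 3, -109/105, 1)
Ac = (0, 0, -7/5, 4519/1050)
Σ b_i: (-1847/2310)·1 + (-2143/2310)·1 + (-3/11)·1 + 3·1 = 1 ✓
b·c: (-2143/2310)·3 + (-3/11)·(-109/105) + 3·1 = 1/2 ✓
b·c²: (-2143/2310)·9 + (-3/11)·11881/11025 + 3·1 = -456257/80850 ≠ 1/3 ⇒ order 2.
b·Ac: (-3/11)·(-7/5) + 3·4519/1050 = 51179/3850 ≠ 1/6

2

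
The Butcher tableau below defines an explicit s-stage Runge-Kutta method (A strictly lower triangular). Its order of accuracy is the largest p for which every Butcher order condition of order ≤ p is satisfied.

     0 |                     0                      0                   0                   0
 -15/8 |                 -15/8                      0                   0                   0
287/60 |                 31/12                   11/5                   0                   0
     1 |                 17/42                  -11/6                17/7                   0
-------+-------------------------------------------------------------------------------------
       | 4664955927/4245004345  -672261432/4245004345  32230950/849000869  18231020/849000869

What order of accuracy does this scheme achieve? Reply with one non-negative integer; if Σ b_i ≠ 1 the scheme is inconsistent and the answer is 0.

3

b = (4664955927/4245004345, -672261432/4245004345, 32230950/849000869, 18231020/849000869)
c = (0, -15/8, 287/60, 1)
Ac = (0, 0, -33/8, 3613/240)
Σ b_i: 4664955927/4245004345·1 + (-672261432/4245004345)·1 + 32230950/849000869·1 + 18231020/849000869·1 = 1 ✓
b·c: (-672261432/4245004345)·(-15/8) + 32230950/849000869·287/60 + 18231020/849000869·1 = 1/2 ✓
b·c²: (-672261432/4245004345)·225/64 + 32230950/849000869·82369/3600 + 18231020/849000869·1 = 1/3 ✓
b·Ac: 32230950/849000869·(-33/8) + 18231020/849000869·3613/240 = 1/6 ✓
b·c³: (-672261432/4245004345)·(-3375/512) + 32230950/849000869·23639903/216000 + 18231020/849000869·1 = 12764151716863/2445122502720 ≠ 1/4 ⇒ order 3.
b·(c∘Ac): 32230950/849000869·(-3157/160) + 18231020/849000869·3613/240 = -17352197693/40752041712 ≠ 1/8
b·Ac²: 32230950/849000869·495/64 + 18231020/849000869·1414687/28800 = 824265777581/611280625680 ≠ 1/12
b·A²c: 18231020/849000869·(-561/56) = -2556900555/11886012166 ≠ 1/24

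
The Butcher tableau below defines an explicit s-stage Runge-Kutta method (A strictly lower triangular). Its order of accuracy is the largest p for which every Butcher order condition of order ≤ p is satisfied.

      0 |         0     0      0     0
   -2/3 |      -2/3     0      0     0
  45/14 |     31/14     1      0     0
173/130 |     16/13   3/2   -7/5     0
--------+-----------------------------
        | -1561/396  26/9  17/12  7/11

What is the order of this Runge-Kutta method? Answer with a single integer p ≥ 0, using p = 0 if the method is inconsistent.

1

b = (-1561/396, 26/9, 17/12, 7/11)
c = (0, -2/3, 45/14, 173/130)
Ac = (0, 0, -2/3, -11/2)
Σ b_i: (-1561/396)·1 + 26/9·1 + 17/12·1 + 7/11·1 = 1 ✓
b·c: 26/9·(-2/3) + 17/12·45/14 + 7/11·173/130 = 3756211/1081080 ≠ 1/2 ⇒ order 1.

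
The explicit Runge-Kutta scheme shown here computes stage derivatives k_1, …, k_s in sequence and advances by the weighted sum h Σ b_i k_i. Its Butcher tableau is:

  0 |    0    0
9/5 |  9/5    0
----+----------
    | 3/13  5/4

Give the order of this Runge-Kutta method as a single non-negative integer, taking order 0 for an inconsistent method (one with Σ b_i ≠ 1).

0

b = (3/13, 5/4)
c = (0, 9/5)
Σ b_i: 3/13·1 + 5/4·1 = 77/52 ≠ 1 ⇒ order 0.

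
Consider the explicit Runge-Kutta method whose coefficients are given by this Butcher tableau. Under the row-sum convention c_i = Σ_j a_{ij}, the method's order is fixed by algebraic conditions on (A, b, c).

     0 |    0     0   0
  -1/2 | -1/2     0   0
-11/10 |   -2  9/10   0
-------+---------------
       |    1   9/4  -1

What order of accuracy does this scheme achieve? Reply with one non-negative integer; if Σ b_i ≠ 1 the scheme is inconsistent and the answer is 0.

0

b = (1, 9/4, -1)
c = (0, -1/2, -11/10)
Ac = (0, 0, -9/20)
Σ b_i: 1·1 + 9/4·1 + (-1)·1 = 9/4 ≠ 1 ⇒ order 0.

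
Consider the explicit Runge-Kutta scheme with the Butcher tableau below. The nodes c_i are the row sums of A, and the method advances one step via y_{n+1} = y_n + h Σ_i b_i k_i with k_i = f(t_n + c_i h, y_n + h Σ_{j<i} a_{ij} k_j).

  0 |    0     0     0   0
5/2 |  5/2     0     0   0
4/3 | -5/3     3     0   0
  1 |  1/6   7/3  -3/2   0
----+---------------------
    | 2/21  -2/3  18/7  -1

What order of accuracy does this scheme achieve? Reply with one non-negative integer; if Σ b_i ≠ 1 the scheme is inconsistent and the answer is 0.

1

b = (2/21, -2/3, 18/7, -1)
c = (0, 5/2, 4/3, 1)
Ac = (0, 0, 15/2, 23/6)
Σ b_i: 2/21·1 + (-2/3)·1 + 18/7·1 + (-1)·1 = 1 ✓
b·c: (-2/3)·5/2 + 18/7·4/3 + (-1)·1 = 16/21 ≠ 1/2 ⇒ order 1.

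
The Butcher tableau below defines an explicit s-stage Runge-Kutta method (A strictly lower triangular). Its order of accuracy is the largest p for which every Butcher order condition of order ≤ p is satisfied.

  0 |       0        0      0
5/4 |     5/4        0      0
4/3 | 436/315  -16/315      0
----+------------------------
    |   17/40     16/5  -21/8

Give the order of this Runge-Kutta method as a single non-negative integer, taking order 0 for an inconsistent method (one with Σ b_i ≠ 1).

3

b = (17/40, 16/5, -21/8)
c = (0, 5/4, 4/3)
Ac = (0, 0, -4/63)
Σ b_i: 17/40·1 + 16/5·1 + (-21/8)·1 = 1 ✓
b·c: 16/5·5/4 + (-21/8)·4/3 = 1/2 ✓
b·c²: 16/5·25/16 + (-21/8)·16/9 = 1/3 ✓
b·Ac: (-21/8)·(-4/63) = 1/6 ✓; 3 stages ⇒ order 3.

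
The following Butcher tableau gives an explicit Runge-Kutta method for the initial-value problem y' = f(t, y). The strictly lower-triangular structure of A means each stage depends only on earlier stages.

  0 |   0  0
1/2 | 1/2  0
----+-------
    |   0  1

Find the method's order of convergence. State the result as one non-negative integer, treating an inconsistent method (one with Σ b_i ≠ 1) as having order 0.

2

b = (0, 1)
c = (0, 1/2)
Σ b_i: 1·1 = 1 ✓
b·c: 1·1/2 = 1/2 ✓; 2 stages ⇒ order 2.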